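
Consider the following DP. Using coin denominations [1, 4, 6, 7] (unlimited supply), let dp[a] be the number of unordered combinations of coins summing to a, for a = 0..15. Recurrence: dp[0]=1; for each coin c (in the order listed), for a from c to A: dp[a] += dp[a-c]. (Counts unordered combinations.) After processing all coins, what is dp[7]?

after  coin     0     1     2     3     4     5     6     7     8     9    10    11    12    13    14    15
          1     1     1     1     1     1     1     1     1     1     1     1     1     1     1     1     1
          4     1     1     1     1     2     2     2     2     3     3     3     3     4     4     4     4
          6     1     1     1     1     2     2     3     3     4     4     5     5     7     7     8     8
          7     1     1     1     1     2     2     3     4     5     5     6     7     9    10    12    13

4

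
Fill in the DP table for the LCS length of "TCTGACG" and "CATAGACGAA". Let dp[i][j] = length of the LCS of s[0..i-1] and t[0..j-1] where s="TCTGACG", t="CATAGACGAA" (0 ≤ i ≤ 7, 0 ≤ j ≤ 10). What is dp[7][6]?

4

   ''  C  A  T  A  G  A  C  G  A  A
''  0  0  0  0  0  0  0  0  0  0  0
 T  0  0  0  1  1  1  1  1  1  1  1
 C  0  1  1  1  1  1  1  2  2  2  2
 T  0  1  1  2  2  2  2  2  2  2  2
 G  0  1  1  2  2  3  3  3  3  3  3
 A  0  1  2  2  3  3  4  4  4  4  4
 C  0  1  2  2  3  3  4  5  5  5  5
 G  0  1  2  2  3  4  4  5  6  6  6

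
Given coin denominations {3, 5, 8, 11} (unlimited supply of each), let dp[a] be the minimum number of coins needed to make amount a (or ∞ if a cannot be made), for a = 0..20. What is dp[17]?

 a  0  1  2  3  4  5  6  7  8  9 10 11 12 13 14 15 16 17 18 19 20
dp  0  -  -  1  -  1  2  -  1  3  2  1  4  2  2  3  2  3  3  2  4
(- denotes ∞ / unreachable)

3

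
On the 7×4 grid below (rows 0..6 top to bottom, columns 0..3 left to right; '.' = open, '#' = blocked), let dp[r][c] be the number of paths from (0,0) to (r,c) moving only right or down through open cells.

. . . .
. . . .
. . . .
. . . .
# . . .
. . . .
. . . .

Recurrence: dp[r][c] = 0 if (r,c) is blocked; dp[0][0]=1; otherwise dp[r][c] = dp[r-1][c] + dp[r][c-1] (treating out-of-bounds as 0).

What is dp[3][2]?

r\c   0   1   2   3
  0   1   1   1   1
  1   1   2   3   4
  2   1   3   6  10
  3   1   4  10  20
  4   0   4  14  34
  5   0   4  18  52
  6   0   4  22  74

10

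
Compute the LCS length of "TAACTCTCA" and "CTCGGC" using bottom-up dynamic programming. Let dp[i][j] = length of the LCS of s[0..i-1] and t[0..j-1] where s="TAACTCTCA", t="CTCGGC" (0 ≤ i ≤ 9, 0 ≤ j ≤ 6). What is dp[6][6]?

3

   ''  C  T  C  G  G  C
''  0  0  0  0  0  0  0
 T  0  0  1  1  1  1  1
 A  0  0  1  1  1  1  1
 A  0  0  1  1  1  1  1
 C  0  1  1  2  2  2  2
 T  0  1  2  2  2  2  2
 C  0  1  2  3  3  3  3
 T  0  1  2  3  3  3  3
 C  0  1  2  3  3  3  4
 A  0  1  2  3  3  3  4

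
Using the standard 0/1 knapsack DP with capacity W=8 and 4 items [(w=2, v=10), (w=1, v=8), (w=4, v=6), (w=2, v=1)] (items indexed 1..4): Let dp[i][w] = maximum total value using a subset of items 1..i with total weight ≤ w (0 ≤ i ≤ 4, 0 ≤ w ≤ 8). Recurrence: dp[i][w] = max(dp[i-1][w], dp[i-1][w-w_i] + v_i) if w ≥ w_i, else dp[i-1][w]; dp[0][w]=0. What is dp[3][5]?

i\w   0   1   2   3   4   5   6   7   8
  0   0   0   0   0   0   0   0   0   0
  1   0   0  10  10  10  10  10  10  10
  2   0   8  10  18  18  18  18  18  18
  3   0   8  10  18  18  18  18  24  24
  4   0   8  10  18  18  19  19  24  24

18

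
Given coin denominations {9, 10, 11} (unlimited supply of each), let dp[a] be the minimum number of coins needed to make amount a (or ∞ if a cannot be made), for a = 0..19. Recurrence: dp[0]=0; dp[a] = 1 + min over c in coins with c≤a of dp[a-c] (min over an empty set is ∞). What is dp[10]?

 a  0  1  2  3  4  5  6  7  8  9 10 11 12 13 14 15 16 17 18 19
dp  0  -  -  -  -  -  -  -  -  1  1  1  -  -  -  -  -  -  2  2
(- denotes ∞ / unreachable)

1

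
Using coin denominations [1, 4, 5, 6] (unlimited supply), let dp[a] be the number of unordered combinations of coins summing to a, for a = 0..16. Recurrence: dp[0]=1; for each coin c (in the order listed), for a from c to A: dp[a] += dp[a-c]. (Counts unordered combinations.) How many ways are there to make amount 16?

after  coin     0     1     2     3     4     5     6     7     8     9    10    11    12    13    14    15    16
          1     1     1     1     1     1     1     1     1     1     1     1     1     1     1     1     1     1
          4     1     1     1     1     2     2     2     2     3     3     3     3     4     4     4     4     5
          5     1     1     1     1     2     3     3     3     4     5     6     6     7     8     9    10    11
          6     1     1     1     1     2     3     4     4     5     6     8     9    11    12    14    16    19

19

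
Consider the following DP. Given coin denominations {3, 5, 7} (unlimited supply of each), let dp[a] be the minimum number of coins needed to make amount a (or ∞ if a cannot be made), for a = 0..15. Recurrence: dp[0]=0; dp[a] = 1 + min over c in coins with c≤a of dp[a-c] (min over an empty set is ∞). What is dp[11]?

3

 a  0  1  2  3  4  5  6  7  8  9 10 11 12 13 14 15
dp  0  -  -  1  -  1  2  1  2  3  2  3  2  3  2  3
(- denotes ∞ / unreachable)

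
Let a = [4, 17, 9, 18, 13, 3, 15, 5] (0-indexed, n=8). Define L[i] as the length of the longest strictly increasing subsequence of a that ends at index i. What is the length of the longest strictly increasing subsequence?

4

   i    0    1    2    3    4    5    6    7
a[i]    4   17    9   18   13    3   15    5
L[i]    1    2    2    3    3    1    4    2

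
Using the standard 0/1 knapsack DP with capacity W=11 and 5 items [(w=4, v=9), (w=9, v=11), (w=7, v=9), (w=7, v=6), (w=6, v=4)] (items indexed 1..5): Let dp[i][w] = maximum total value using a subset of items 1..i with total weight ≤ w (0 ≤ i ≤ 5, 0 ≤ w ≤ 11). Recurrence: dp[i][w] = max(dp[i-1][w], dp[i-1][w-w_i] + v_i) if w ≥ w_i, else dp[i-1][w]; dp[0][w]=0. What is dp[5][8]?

9

i\w   0   1   2   3   4   5   6   7   8   9  10  11
  0   0   0   0   0   0   0   0   0   0   0   0   0
  1   0   0   0   0   9   9   9   9   9   9   9   9
  2   0   0   0   0   9   9   9   9   9  11  11  11
  3   0   0   0   0   9   9   9   9   9  11  11  18
  4   0   0   0   0   9   9   9   9   9  11  11  18
  5   0   0   0   0   9   9   9   9   9  11  13  18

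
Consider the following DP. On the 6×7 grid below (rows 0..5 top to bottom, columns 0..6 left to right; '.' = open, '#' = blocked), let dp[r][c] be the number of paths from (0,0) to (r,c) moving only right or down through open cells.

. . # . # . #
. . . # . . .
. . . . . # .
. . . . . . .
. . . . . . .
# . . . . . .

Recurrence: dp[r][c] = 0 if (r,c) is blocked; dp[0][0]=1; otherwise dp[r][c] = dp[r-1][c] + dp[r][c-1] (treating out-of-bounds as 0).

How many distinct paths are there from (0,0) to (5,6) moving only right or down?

245

r\c   0   1   2   3   4   5   6
  0   1   1   0   0   0   0   0
  1   1   2   2   0   0   0   0
  2   1   3   5   5   5   0   0
  3   1   4   9  14  19  19  19
  4   1   5  14  28  47  66  85
  5   0   5  19  47  94 160 245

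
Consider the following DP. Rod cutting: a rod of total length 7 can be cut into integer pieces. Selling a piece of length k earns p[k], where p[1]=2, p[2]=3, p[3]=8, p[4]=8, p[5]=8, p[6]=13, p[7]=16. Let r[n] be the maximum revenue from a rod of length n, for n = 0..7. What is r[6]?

   n    0    1    2    3    4    5    6    7
r[n]    0    2    4    8   10   12   16   18

16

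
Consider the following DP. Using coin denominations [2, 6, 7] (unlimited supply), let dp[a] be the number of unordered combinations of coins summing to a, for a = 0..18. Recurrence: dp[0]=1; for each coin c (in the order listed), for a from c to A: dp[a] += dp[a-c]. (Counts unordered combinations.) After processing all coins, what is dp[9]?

1

after  coin     0     1     2     3     4     5     6     7     8     9    10    11    12    13    14    15    16    17    18
          2     1     0     1     0     1     0     1     0     1     0     1     0     1     0     1     0     1     0     1
          6     1     0     1     0     1     0     2     0     2     0     2     0     3     0     3     0     3     0     4
          7     1     0     1     0     1     0     2     1     2     1     2     1     3     2     4     2     4     2     5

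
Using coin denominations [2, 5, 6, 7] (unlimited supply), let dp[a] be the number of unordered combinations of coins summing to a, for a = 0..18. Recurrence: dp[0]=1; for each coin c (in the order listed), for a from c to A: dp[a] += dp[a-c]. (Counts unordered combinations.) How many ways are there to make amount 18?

9

after  coin     0     1     2     3     4     5     6     7     8     9    10    11    12    13    14    15    16    17    18
          2     1     0     1     0     1     0     1     0     1     0     1     0     1     0     1     0     1     0     1
          5     1     0     1     0     1     1     1     1     1     1     2     1     2     1     2     2     2     2     2
          6     1     0     1     0     1     1     2     1     2     1     3     2     4     2     4     3     5     4     6
          7     1     0     1     0     1     1     2     2     2     2     3     3     5     4     6     5     7     7     9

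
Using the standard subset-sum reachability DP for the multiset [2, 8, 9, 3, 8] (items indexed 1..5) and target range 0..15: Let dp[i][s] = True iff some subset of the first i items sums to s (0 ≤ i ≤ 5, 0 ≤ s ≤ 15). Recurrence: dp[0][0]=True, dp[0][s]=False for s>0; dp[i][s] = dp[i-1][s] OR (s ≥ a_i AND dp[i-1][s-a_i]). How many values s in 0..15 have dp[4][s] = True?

i\s   0   1   2   3   4   5   6   7   8   9  10  11  12  13  14  15
  0   T   F   F   F   F   F   F   F   F   F   F   F   F   F   F   F
  1   T   F   T   F   F   F   F   F   F   F   F   F   F   F   F   F
  2   T   F   T   F   F   F   F   F   T   F   T   F   F   F   F   F
  3   T   F   T   F   F   F   F   F   T   T   T   T   F   F   F   F
  4   T   F   T   T   F   T   F   F   T   T   T   T   T   T   T   F
  5   T   F   T   T   F   T   F   F   T   T   T   T   T   T   T   F

11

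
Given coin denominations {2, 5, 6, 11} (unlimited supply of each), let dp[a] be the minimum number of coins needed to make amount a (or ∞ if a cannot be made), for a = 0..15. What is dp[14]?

 a  0  1  2  3  4  5  6  7  8  9 10 11 12 13 14 15
dp  0  -  1  -  2  1  1  2  2  3  2  1  2  2  3  3
(- denotes ∞ / unreachable)

3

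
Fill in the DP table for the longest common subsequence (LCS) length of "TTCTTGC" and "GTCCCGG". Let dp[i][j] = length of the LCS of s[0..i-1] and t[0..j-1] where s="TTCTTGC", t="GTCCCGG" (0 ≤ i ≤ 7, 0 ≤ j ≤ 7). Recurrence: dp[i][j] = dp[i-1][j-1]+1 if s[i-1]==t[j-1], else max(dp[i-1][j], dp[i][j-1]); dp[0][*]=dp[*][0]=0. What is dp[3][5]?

2

   ''  G  T  C  C  C  G  G
''  0  0  0  0  0  0  0  0
 T  0  0  1  1  1  1  1  1
 T  0  0  1  1  1  1  1  1
 C  0  0  1  2  2  2  2  2
 T  0  0  1  2  2  2  2  2
 T  0  0  1  2  2  2  2  2
 G  0  1  1  2  2  2  3  3
 C  0  1  1  2  3  3  3  3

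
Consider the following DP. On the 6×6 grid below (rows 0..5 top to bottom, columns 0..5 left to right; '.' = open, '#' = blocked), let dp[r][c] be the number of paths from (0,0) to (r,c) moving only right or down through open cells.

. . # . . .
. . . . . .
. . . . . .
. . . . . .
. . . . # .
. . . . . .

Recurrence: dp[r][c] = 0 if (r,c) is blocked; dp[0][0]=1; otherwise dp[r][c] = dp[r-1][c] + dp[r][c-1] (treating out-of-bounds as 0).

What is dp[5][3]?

50

r\c   0   1   2   3   4   5
  0   1   1   0   0   0   0
  1   1   2   2   2   2   2
  2   1   3   5   7   9  11
  3   1   4   9  16  25  36
  4   1   5  14  30   0  36
  5   1   6  20  50  50  86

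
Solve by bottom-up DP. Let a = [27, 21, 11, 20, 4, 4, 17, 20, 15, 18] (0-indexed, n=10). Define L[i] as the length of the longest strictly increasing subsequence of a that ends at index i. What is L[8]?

   i    0    1    2    3    4    5    6    7    8    9
a[i]   27   21   11   20    4    4   17   20   15   18
L[i]    1    1    1    2    1    1    2    3    2    3

2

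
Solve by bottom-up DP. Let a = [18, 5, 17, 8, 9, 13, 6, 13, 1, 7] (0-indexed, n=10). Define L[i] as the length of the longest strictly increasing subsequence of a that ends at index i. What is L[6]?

2

   i    0    1    2    3    4    5    6    7    8    9
a[i]   18    5   17    8    9   13    6   13    1    7
L[i]    1    1    2    2    3    4    2    4    1    3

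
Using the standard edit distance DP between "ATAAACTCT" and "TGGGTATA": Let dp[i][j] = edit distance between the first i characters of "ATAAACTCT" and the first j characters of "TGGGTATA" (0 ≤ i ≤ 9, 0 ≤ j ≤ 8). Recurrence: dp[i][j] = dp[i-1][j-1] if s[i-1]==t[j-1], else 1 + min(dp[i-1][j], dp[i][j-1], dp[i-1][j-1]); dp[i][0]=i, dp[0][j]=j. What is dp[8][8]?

7

   ''  T  G  G  G  T  A  T  A
''  0  1  2  3  4  5  6  7  8
 A  1  1  2  3  4  5  5  6  7
 T  2  1  2  3  4  4  5  5  6
 A  3  2  2  3  4  5  4  5  5
 A  4  3  3  3  4  5  5  5  5
 A  5  4  4  4  4  5  5  6  5
 C  6  5  5  5  5  5  6  6  6
 T  7  6  6  6  6  5  6  6  7
 C  8  7  7  7  7  6  6  7  7
 T  9  8  8  8  8  7  7  6  7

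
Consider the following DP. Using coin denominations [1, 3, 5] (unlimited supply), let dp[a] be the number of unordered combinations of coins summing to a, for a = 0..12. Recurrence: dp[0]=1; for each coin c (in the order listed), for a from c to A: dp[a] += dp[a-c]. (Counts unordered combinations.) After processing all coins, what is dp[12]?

after  coin     0     1     2     3     4     5     6     7     8     9    10    11    12
          1     1     1     1     1     1     1     1     1     1     1     1     1     1
          3     1     1     1     2     2     2     3     3     3     4     4     4     5
          5     1     1     1     2     2     3     4     4     5     6     7     8     9

9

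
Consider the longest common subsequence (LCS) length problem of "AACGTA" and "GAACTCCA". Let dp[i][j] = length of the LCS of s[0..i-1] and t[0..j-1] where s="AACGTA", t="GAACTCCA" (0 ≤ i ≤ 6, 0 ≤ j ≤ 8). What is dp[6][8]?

5

   ''  G  A  A  C  T  C  C  A
''  0  0  0  0  0  0  0  0  0
 A  0  0  1  1  1  1  1  1  1
 A  0  0  1  2  2  2  2  2  2
 C  0  0  1  2  3  3  3  3  3
 G  0  1  1  2  3  3  3  3  3
 T  0  1  1  2  3  4  4  4  4
 A  0  1  2  2  3  4  4  4  5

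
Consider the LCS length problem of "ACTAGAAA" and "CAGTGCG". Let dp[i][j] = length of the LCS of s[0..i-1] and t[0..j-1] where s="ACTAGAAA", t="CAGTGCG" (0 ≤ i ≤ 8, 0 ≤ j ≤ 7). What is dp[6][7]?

   ''  C  A  G  T  G  C  G
''  0  0  0  0  0  0  0  0
 A  0  0  1  1  1  1  1  1
 C  0  1  1  1  1  1  2  2
 T  0  1  1  1  2  2  2  2
 A  0  1  2  2  2  2  2  2
 G  0  1  2  3  3  3  3  3
 A  0  1  2  3  3  3  3  3
 A  0  1  2  3  3  3  3  3
 A  0  1  2  3  3  3  3  3

3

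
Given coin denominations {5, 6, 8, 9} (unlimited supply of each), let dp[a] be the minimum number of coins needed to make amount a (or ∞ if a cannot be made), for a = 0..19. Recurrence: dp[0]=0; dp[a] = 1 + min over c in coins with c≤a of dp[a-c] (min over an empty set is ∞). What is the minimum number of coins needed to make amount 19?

 a  0  1  2  3  4  5  6  7  8  9 10 11 12 13 14 15 16 17 18 19
dp  0  -  -  -  -  1  1  -  1  1  2  2  2  2  2  2  2  2  2  3
(- denotes ∞ / unreachable)

3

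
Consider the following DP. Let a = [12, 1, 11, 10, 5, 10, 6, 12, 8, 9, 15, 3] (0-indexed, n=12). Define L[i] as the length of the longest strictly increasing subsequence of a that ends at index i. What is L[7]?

   i    0    1    2    3    4    5    6    7    8    9   10   11
a[i]   12    1   11   10    5   10    6   12    8    9   15    3
L[i]    1    1    2    2    2    3    3    4    4    5    6    2

4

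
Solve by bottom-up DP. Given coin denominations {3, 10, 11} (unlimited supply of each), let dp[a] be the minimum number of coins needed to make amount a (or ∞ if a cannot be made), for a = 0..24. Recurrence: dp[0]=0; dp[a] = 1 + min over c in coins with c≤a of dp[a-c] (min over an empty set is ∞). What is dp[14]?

 a  0  1  2  3  4  5  6  7  8  9 10 11 12 13 14 15 16 17 18 19 20 21 22 23 24
dp  0  -  -  1  -  -  2  -  -  3  1  1  4  2  2  5  3  3  6  4  2  2  2  3  3
(- denotes ∞ / unreachable)

2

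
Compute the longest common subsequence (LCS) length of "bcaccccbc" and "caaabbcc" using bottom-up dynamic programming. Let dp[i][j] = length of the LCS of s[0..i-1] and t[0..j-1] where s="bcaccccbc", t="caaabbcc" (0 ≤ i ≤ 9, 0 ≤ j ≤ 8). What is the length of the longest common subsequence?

4

   ''  c  a  a  a  b  b  c  c
''  0  0  0  0  0  0  0  0  0
 b  0  0  0  0  0  1  1  1  1
 c  0  1  1  1  1  1  1  2  2
 a  0  1  2  2  2  2  2  2  2
 c  0  1  2  2  2  2  2  3  3
 c  0  1  2  2  2  2  2  3  4
 c  0  1  2  2  2  2  2  3  4
 c  0  1  2  2  2  2  2  3  4
 b  0  1  2  2  2  3  3  3  4
 c  0  1  2  2  2  3  3  4  4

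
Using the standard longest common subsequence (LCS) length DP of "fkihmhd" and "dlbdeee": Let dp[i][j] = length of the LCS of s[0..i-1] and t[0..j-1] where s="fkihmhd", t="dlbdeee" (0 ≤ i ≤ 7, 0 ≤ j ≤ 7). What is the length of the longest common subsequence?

1

   ''  d  l  b  d  e  e  e
''  0  0  0  0  0  0  0  0
 f  0  0  0  0  0  0  0  0
 k  0  0  0  0  0  0  0  0
 i  0  0  0  0  0  0  0  0
 h  0  0  0  0  0  0  0  0
 m  0  0  0  0  0  0  0  0
 h  0  0  0  0  0  0  0  0
 d  0  1  1  1  1  1  1  1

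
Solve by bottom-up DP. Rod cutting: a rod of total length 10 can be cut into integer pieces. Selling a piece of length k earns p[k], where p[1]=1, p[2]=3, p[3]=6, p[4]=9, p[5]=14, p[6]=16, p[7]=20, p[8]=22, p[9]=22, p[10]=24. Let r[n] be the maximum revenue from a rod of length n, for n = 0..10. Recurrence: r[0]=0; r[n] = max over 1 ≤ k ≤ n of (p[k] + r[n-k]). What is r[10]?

28

   n    0    1    2    3    4    5    6    7    8    9   10
r[n]    0    1    3    6    9   14   16   20   22   23   28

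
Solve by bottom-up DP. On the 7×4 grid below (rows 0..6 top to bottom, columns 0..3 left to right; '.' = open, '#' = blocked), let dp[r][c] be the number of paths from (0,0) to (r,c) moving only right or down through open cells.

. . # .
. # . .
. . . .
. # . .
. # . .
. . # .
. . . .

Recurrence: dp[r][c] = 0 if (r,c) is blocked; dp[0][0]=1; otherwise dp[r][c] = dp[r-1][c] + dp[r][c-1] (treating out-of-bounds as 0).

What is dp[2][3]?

1

r\c   0   1   2   3
  0   1   1   0   0
  1   1   0   0   0
  2   1   1   1   1
  3   1   0   1   2
  4   1   0   1   3
  5   1   1   0   3
  6   1   2   2   5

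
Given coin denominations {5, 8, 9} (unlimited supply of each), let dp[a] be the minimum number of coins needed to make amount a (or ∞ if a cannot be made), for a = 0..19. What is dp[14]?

2

 a  0  1  2  3  4  5  6  7  8  9 10 11 12 13 14 15 16 17 18 19
dp  0  -  -  -  -  1  -  -  1  1  2  -  -  2  2  3  2  2  2  3
(- denotes ∞ / unreachable)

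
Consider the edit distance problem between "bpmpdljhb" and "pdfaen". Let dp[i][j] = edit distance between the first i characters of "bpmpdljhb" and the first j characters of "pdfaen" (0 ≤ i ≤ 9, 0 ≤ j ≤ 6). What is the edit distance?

7

   ''  p  d  f  a  e  n
''  0  1  2  3  4  5  6
 b  1  1  2  3  4  5  6
 p  2  1  2  3  4  5  6
 m  3  2  2  3  4  5  6
 p  4  3  3  3  4  5  6
 d  5  4  3  4  4  5  6
 l  6  5  4  4  5  5  6
 j  7  6  5  5  5  6  6
 h  8  7  6  6  6  6  7
 b  9  8  7  7  7  7  7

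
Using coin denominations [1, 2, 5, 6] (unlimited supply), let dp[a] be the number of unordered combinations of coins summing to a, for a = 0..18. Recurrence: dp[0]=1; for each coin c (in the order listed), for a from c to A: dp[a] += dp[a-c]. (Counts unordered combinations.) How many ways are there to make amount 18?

43

after  coin     0     1     2     3     4     5     6     7     8     9    10    11    12    13    14    15    16    17    18
          1     1     1     1     1     1     1     1     1     1     1     1     1     1     1     1     1     1     1     1
          2     1     1     2     2     3     3     4     4     5     5     6     6     7     7     8     8     9     9    10
          5     1     1     2     2     3     4     5     6     7     8    10    11    13    14    16    18    20    22    24
          6     1     1     2     2     3     4     6     7     9    10    13    15    19    21    25    28    33    37    43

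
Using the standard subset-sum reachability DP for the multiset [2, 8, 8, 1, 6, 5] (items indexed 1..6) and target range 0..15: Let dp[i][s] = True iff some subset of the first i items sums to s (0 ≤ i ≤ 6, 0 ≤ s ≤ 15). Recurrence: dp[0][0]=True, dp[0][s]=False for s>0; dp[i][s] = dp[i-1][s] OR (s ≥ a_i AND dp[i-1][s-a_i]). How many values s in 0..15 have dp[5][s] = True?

12

i\s   0   1   2   3   4   5   6   7   8   9  10  11  12  13  14  15
  0   T   F   F   F   F   F   F   F   F   F   F   F   F   F   F   F
  1   T   F   T   F   F   F   F   F   F   F   F   F   F   F   F   F
  2   T   F   T   F   F   F   F   F   T   F   T   F   F   F   F   F
  3   T   F   T   F   F   F   F   F   T   F   T   F   F   F   F   F
  4   T   T   T   T   F   F   F   F   T   T   T   T   F   F   F   F
  5   T   T   T   T   F   F   T   T   T   T   T   T   F   F   T   T
  6   T   T   T   T   F   T   T   T   T   T   T   T   T   T   T   T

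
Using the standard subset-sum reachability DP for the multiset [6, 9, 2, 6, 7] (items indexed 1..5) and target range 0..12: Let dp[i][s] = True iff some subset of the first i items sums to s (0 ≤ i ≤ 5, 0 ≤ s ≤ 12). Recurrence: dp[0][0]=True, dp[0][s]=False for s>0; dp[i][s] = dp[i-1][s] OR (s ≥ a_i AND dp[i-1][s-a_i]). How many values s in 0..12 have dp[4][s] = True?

7

i\s   0   1   2   3   4   5   6   7   8   9  10  11  12
  0   T   F   F   F   F   F   F   F   F   F   F   F   F
  1   T   F   F   F   F   F   T   F   F   F   F   F   F
  2   T   F   F   F   F   F   T   F   F   T   F   F   F
  3   T   F   T   F   F   F   T   F   T   T   F   T   F
  4   T   F   T   F   F   F   T   F   T   T   F   T   T
  5   T   F   T   F   F   F   T   T   T   T   F   T   T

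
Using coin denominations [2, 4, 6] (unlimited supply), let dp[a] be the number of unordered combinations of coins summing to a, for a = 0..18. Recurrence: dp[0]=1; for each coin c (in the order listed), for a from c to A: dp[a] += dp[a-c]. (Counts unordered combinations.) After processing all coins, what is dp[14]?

after  coin     0     1     2     3     4     5     6     7     8     9    10    11    12    13    14    15    16    17    18
          2     1     0     1     0     1     0     1     0     1     0     1     0     1     0     1     0     1     0     1
          4     1     0     1     0     2     0     2     0     3     0     3     0     4     0     4     0     5     0     5
          6     1     0     1     0     2     0     3     0     4     0     5     0     7     0     8     0    10     0    12

8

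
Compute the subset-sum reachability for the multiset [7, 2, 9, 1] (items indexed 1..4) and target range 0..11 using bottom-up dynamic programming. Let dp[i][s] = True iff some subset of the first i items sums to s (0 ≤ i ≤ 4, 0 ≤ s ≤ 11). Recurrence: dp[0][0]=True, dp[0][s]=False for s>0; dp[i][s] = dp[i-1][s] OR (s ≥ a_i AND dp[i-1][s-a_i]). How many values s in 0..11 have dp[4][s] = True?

9

i\s   0   1   2   3   4   5   6   7   8   9  10  11
  0   T   F   F   F   F   F   F   F   F   F   F   F
  1   T   F   F   F   F   F   F   T   F   F   F   F
  2   T   F   T   F   F   F   F   T   F   T   F   F
  3   T   F   T   F   F   F   F   T   F   T   F   T
  4   T   T   T   T   F   F   F   T   T   T   T   T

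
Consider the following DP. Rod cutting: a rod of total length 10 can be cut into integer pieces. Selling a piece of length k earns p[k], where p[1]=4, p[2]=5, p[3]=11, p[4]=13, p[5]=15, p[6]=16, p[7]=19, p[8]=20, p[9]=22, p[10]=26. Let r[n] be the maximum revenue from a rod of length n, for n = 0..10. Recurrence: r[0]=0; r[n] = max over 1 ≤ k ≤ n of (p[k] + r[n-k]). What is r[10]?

   n    0    1    2    3    4    5    6    7    8    9   10
r[n]    0    4    8   12   16   20   24   28   32   36   40

40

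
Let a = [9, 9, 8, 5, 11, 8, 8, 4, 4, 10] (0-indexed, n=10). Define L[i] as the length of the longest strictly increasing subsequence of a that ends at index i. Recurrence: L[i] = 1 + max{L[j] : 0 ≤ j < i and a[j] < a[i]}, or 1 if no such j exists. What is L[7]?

   i    0    1    2    3    4    5    6    7    8    9
a[i]    9    9    8    5   11    8    8    4    4   10
L[i]    1    1    1    1    2    2    2    1    1    3

1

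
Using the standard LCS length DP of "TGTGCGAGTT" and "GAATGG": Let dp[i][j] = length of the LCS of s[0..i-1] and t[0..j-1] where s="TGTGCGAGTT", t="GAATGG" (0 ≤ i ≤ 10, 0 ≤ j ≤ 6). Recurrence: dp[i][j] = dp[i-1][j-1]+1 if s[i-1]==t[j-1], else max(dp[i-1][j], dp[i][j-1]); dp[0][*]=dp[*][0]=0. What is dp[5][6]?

3

   ''  G  A  A  T  G  G
''  0  0  0  0  0  0  0
 T  0  0  0  0  1  1  1
 G  0  1  1  1  1  2  2
 T  0  1  1  1  2  2  2
 G  0  1  1  1  2  3  3
 C  0  1  1  1  2  3  3
 G  0  1  1  1  2  3  4
 A  0  1  2  2  2  3  4
 G  0  1  2  2  2  3  4
 T  0  1  2  2  3  3  4
 T  0  1  2  2  3  3  4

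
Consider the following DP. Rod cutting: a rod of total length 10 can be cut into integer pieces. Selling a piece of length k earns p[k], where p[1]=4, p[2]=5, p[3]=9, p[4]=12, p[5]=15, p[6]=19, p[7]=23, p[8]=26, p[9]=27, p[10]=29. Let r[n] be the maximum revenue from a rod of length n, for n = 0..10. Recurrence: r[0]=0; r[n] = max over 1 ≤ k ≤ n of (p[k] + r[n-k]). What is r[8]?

   n    0    1    2    3    4    5    6    7    8    9   10
r[n]    0    4    8   12   16   20   24   28   32   36   40

32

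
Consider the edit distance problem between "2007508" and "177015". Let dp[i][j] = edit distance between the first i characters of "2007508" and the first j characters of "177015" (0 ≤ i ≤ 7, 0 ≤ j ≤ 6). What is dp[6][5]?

   ''  1  7  7  0  1  5
''  0  1  2  3  4  5  6
 2  1  1  2  3  4  5  6
 0  2  2  2  3  3  4  5
 0  3  3  3  3  3  4  5
 7  4  4  3  3  4  4  5
 5  5  5  4  4  4  5  4
 0  6  6  5  5  4  5  5
 8  7  7  6  6  5  5  6

5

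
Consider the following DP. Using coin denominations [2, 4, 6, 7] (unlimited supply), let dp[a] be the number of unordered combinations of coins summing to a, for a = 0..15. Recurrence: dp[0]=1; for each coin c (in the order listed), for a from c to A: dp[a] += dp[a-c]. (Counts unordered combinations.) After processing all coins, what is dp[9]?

1

after  coin     0     1     2     3     4     5     6     7     8     9    10    11    12    13    14    15
          2     1     0     1     0     1     0     1     0     1     0     1     0     1     0     1     0
          4     1     0     1     0     2     0     2     0     3     0     3     0     4     0     4     0
          6     1     0     1     0     2     0     3     0     4     0     5     0     7     0     8     0
          7     1     0     1     0     2     0     3     1     4     1     5     2     7     3     9     4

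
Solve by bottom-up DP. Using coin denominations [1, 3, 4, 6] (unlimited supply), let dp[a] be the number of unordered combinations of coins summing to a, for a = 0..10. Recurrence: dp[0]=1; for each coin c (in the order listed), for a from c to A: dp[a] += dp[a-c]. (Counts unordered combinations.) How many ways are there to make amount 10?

after  coin     0     1     2     3     4     5     6     7     8     9    10
          1     1     1     1     1     1     1     1     1     1     1     1
          3     1     1     1     2     2     2     3     3     3     4     4
          4     1     1     1     2     3     3     4     5     6     7     8
          6     1     1     1     2     3     3     5     6     7     9    11

11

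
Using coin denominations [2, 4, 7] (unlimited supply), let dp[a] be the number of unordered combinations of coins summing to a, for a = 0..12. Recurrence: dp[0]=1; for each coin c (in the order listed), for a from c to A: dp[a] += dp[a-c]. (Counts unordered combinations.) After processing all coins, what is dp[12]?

after  coin     0     1     2     3     4     5     6     7     8     9    10    11    12
          2     1     0     1     0     1     0     1     0     1     0     1     0     1
          4     1     0     1     0     2     0     2     0     3     0     3     0     4
          7     1     0     1     0     2     0     2     1     3     1     3     2     4

4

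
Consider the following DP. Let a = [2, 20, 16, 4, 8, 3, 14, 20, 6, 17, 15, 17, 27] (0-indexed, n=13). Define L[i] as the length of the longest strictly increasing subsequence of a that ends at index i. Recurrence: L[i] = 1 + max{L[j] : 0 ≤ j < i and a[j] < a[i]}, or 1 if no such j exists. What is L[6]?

4

   i    0    1    2    3    4    5    6    7    8    9   10   11   12
a[i]    2   20   16    4    8    3   14   20    6   17   15   17   27
L[i]    1    2    2    2    3    2    4    5    3    5    5    6    7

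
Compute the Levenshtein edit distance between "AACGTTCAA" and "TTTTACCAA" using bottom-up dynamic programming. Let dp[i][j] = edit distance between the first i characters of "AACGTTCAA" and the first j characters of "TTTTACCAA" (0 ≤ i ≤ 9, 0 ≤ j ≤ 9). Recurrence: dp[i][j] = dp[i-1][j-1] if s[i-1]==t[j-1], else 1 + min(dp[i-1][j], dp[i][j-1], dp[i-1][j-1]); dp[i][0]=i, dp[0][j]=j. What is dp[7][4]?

5

   ''  T  T  T  T  A  C  C  A  A
''  0  1  2  3  4  5  6  7  8  9
 A  1  1  2  3  4  4  5  6  7  8
 A  2  2  2  3  4  4  5  6  6  7
 C  3  3  3  3  4  5  4  5  6  7
 G  4  4  4  4  4  5  5  5  6  7
 T  5  4  4  4  4  5  6  6  6  7
 T  6  5  4  4  4  5  6  7  7  7
 C  7  6  5  5  5  5  5  6  7  8
 A  8  7  6  6  6  5  6  6  6  7
 A  9  8  7  7  7  6  6  7  6  6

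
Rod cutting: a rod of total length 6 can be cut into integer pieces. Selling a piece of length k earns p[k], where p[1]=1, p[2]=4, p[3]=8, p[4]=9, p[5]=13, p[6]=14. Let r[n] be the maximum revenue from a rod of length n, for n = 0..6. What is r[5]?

   n    0    1    2    3    4    5    6
r[n]    0    1    4    8    9   13   16

13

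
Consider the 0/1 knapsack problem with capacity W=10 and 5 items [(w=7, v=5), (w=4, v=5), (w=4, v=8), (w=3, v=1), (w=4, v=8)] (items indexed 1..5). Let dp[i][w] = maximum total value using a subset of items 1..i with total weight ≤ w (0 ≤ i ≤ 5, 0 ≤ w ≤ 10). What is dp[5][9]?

i\w   0   1   2   3   4   5   6   7   8   9  10
  0   0   0   0   0   0   0   0   0   0   0   0
  1   0   0   0   0   0   0   0   5   5   5   5
  2   0   0   0   0   5   5   5   5   5   5   5
  3   0   0   0   0   8   8   8   8  13  13  13
  4   0   0   0   1   8   8   8   9  13  13  13
  5   0   0   0   1   8   8   8   9  16  16  16

16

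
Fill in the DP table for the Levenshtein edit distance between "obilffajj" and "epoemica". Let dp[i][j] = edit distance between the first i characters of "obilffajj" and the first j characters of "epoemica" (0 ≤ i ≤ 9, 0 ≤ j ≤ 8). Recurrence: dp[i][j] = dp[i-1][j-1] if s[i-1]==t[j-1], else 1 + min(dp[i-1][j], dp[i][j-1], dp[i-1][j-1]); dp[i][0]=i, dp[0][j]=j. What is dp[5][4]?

   ''  e  p  o  e  m  i  c  a
''  0  1  2  3  4  5  6  7  8
 o  1  1  2  2  3  4  5  6  7
 b  2  2  2  3  3  4  5  6  7
 i  3  3  3  3  4  4  4  5  6
 l  4  4  4  4  4  5  5  5  6
 f  5  5  5  5  5  5  6  6  6
 f  6  6  6  6  6  6  6  7  7
 a  7  7  7  7  7  7  7  7  7
 j  8  8  8  8  8  8  8  8  8
 j  9  9  9  9  9  9  9  9  9

5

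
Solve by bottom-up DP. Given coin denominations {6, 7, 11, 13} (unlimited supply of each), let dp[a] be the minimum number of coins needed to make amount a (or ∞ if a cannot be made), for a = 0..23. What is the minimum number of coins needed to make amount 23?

 a  0  1  2  3  4  5  6  7  8  9 10 11 12 13 14 15 16 17 18 19 20 21 22 23
dp  0  -  -  -  -  -  1  1  -  -  -  1  2  1  2  -  -  2  2  2  2  3  2  3
(- denotes ∞ / unreachable)

3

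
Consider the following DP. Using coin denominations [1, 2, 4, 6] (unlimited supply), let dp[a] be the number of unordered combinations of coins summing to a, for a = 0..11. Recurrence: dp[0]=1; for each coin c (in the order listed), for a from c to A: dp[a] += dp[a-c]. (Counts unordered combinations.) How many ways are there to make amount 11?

after  coin     0     1     2     3     4     5     6     7     8     9    10    11
          1     1     1     1     1     1     1     1     1     1     1     1     1
          2     1     1     2     2     3     3     4     4     5     5     6     6
          4     1     1     2     2     4     4     6     6     9     9    12    12
          6     1     1     2     2     4     4     7     7    11    11    16    16

16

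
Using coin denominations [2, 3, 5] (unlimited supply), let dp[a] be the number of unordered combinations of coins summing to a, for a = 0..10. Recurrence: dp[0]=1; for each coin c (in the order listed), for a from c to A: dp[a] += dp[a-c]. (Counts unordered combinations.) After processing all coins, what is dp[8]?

3

after  coin     0     1     2     3     4     5     6     7     8     9    10
          2     1     0     1     0     1     0     1     0     1     0     1
          3     1     0     1     1     1     1     2     1     2     2     2
          5     1     0     1     1     1     2     2     2     3     3     4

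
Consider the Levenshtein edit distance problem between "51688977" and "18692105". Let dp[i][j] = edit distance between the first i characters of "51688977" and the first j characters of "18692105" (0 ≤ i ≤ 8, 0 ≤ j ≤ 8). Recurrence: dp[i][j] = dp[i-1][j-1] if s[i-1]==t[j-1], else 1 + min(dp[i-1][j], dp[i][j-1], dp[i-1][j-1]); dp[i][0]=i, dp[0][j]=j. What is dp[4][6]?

   ''  1  8  6  9  2  1  0  5
''  0  1  2  3  4  5  6  7  8
 5  1  1  2  3  4  5  6  7  7
 1  2  1  2  3  4  5  5  6  7
 6  3  2  2  2  3  4  5  6  7
 8  4  3  2  3  3  4  5  6  7
 8  5  4  3  3  4  4  5  6  7
 9  6  5  4  4  3  4  5  6  7
 7  7  6  5  5  4  4  5  6  7
 7  8  7  6  6  5  5  5  6  7

5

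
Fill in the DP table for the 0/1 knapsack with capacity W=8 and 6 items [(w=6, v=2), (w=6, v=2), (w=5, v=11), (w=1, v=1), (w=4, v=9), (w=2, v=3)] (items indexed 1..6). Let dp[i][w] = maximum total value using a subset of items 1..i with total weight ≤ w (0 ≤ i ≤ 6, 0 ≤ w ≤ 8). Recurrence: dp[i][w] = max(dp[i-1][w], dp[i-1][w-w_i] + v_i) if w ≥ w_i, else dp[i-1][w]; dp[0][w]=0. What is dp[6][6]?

i\w   0   1   2   3   4   5   6   7   8
  0   0   0   0   0   0   0   0   0   0
  1   0   0   0   0   0   0   2   2   2
  2   0   0   0   0   0   0   2   2   2
  3   0   0   0   0   0  11  11  11  11
  4   0   1   1   1   1  11  12  12  12
  5   0   1   1   1   9  11  12  12  12
  6   0   1   3   4   9  11  12  14  15

12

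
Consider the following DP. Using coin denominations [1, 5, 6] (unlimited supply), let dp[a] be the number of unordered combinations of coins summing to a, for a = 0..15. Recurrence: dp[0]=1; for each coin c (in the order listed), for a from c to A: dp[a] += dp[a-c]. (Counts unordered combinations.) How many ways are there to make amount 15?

7

after  coin     0     1     2     3     4     5     6     7     8     9    10    11    12    13    14    15
          1     1     1     1     1     1     1     1     1     1     1     1     1     1     1     1     1
          5     1     1     1     1     1     2     2     2     2     2     3     3     3     3     3     4
          6     1     1     1     1     1     2     3     3     3     3     4     5     6     6     6     7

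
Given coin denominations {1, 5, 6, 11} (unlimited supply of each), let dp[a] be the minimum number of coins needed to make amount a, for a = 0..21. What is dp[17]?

2

 a  0  1  2  3  4  5  6  7  8  9 10 11 12 13 14 15 16 17 18 19 20 21
dp  0  1  2  3  4  1  1  2  3  4  2  1  2  3  4  3  2  2  3  4  4  3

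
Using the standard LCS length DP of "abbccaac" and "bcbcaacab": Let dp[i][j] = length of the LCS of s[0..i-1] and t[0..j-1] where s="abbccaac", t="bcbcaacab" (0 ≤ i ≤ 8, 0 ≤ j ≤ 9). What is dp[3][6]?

2

   ''  b  c  b  c  a  a  c  a  b
''  0  0  0  0  0  0  0  0  0  0
 a  0  0  0  0  0  1  1  1  1  1
 b  0  1  1  1  1  1  1  1  1  2
 b  0  1  1  2  2  2  2  2  2  2
 c  0  1  2  2  3  3  3  3  3  3
 c  0  1  2  2  3  3  3  4  4  4
 a  0  1  2  2  3  4  4  4  5  5
 a  0  1  2  2  3  4  5  5  5  5
 c  0  1  2  2  3  4  5  6  6  6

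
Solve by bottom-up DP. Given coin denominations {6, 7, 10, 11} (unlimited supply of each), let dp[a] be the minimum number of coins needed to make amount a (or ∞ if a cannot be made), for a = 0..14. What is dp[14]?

 a  0  1  2  3  4  5  6  7  8  9 10 11 12 13 14
dp  0  -  -  -  -  -  1  1  -  -  1  1  2  2  2
(- denotes ∞ / unreachable)

2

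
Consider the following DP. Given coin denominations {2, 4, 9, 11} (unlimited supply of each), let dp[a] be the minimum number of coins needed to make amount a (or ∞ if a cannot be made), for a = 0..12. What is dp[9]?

 a  0  1  2  3  4  5  6  7  8  9 10 11 12
dp  0  -  1  -  1  -  2  -  2  1  3  1  3
(- denotes ∞ / unreachable)

1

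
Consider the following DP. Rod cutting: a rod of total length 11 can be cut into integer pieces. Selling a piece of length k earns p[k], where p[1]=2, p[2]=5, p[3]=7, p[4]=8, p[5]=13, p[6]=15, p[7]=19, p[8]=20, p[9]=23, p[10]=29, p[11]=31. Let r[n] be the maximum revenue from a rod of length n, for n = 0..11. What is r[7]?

   n    0    1    2    3    4    5    6    7    8    9   10   11
r[n]    0    2    5    7   10   13   15   19   21   24   29   31

19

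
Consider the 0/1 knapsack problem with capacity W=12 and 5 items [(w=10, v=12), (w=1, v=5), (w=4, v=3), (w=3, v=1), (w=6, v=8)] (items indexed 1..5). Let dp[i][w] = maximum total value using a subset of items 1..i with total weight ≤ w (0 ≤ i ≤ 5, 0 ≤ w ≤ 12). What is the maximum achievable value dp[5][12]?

i\w   0   1   2   3   4   5   6   7   8   9  10  11  12
  0   0   0   0   0   0   0   0   0   0   0   0   0   0
  1   0   0   0   0   0   0   0   0   0   0  12  12  12
  2   0   5   5   5   5   5   5   5   5   5  12  17  17
  3   0   5   5   5   5   8   8   8   8   8  12  17  17
  4   0   5   5   5   6   8   8   8   9   9  12  17  17
  5   0   5   5   5   6   8   8  13  13  13  14  17  17

17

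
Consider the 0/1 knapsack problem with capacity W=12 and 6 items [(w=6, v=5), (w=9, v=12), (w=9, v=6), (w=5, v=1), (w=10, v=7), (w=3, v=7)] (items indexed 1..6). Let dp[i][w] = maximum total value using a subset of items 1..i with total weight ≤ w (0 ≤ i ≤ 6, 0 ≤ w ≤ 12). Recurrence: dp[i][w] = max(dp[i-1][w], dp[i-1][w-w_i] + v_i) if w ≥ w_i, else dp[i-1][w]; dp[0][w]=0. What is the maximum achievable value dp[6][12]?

19

i\w   0   1   2   3   4   5   6   7   8   9  10  11  12
  0   0   0   0   0   0   0   0   0   0   0   0   0   0
  1   0   0   0   0   0   0   5   5   5   5   5   5   5
  2   0   0   0   0   0   0   5   5   5  12  12  12  12
  3   0   0   0   0   0   0   5   5   5  12  12  12  12
  4   0   0   0   0   0   1   5   5   5  12  12  12  12
  5   0   0   0   0   0   1   5   5   5  12  12  12  12
  6   0   0   0   7   7   7   7   7   8  12  12  12  19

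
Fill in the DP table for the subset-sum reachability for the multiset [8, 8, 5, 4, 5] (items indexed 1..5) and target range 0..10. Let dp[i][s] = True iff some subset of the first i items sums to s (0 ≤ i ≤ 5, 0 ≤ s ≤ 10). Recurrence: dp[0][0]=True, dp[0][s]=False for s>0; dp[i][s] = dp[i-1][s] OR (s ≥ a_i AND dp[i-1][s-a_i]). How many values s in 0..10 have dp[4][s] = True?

5

i\s   0   1   2   3   4   5   6   7   8   9  10
  0   T   F   F   F   F   F   F   F   F   F   F
  1   T   F   F   F   F   F   F   F   T   F   F
  2   T   F   F   F   F   F   F   F   T   F   F
  3   T   F   F   F   F   T   F   F   T   F   F
  4   T   F   F   F   T   T   F   F   T   T   F
  5   T   F   F   F   T   T   F   F   T   T   T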